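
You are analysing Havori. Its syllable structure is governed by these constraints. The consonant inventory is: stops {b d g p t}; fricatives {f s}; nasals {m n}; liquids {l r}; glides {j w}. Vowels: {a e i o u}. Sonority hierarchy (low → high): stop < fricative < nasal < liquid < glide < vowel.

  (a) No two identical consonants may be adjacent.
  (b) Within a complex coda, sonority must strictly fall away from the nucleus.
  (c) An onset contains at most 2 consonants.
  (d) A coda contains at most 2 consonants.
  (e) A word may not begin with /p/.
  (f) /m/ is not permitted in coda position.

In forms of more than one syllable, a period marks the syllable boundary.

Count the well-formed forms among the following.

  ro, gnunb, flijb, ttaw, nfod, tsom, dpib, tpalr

5

ro — σ1 onset /r/, coda /∅/ ok → well-formed
gnunb — σ1 onset /gn/ (2C), coda /nb/ (3→1 falls) ok → well-formed
flijb — σ1 onset /fl/ (2C), coda /jb/ (5→1 falls) ok → well-formed
ttaw — violates constraint (a): adjacent identical consonants /tt/ → ill-formed
nfod — σ1 onset /nf/ (2C), coda /d/ ok → well-formed
tsom — violates constraint (f): syllable 1 coda contains /m/ → ill-formed
dpib — σ1 onset /dp/ (2C), coda /b/ ok → well-formed
tpalr — violates constraint (b): syllable 1 coda /lr/: /l/ (liquid, 4) → /r/ (liquid, 4) does not fall → ill-formed
Well-formed: ro, gnunb, flijb, nfod, dpib → 5.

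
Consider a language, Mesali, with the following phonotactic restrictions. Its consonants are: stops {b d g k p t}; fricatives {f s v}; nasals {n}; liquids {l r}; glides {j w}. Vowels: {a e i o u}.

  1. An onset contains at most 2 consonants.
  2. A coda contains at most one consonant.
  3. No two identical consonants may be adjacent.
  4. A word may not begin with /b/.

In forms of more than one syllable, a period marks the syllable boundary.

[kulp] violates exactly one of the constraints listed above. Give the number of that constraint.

[kulp]: syllable 1 coda /lp/ has 2 consonants (> 1).
This is a violation of constraint 2: "A coda contains at most one consonant."
The remaining constraints (1, 3, 4) are satisfied.

2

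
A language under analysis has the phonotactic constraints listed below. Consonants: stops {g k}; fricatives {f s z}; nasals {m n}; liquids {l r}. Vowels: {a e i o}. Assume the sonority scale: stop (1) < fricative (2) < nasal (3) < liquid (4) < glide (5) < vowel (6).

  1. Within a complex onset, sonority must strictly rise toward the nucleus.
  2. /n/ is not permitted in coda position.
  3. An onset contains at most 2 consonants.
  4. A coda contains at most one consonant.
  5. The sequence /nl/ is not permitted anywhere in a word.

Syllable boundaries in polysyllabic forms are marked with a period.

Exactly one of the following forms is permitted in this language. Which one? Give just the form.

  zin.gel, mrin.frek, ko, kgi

zin.gel — violates constraint 2: syllable 1 coda contains /n/ → not permitted
mrin.frek — violates constraint 2: syllable 1 coda contains /n/ → not permitted
ko — σ1 onset /k/, coda /∅/ ok → permitted
kgi — violates constraint 1: syllable 1 onset /kg/: /k/ (stop, 1) → /g/ (stop, 1) does not rise → not permitted

ko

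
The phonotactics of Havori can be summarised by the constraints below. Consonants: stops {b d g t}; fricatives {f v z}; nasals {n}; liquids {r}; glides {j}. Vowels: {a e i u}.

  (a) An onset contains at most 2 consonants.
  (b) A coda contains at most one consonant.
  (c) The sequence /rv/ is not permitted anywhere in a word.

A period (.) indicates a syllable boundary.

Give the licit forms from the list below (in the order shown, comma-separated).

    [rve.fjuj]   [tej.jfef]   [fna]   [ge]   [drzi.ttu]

[tej.jfef], [fna], [ge]

[rve.fjuj] — violates constraint (c): contains banned sequence /rv/ → illicit
[tej.jfef] — σ1 onset /t/, coda /j/ ok; σ2 onset /jf/ (2C), coda /f/ ok → licit
[fna] — σ1 onset /fn/ (2C), coda /∅/ ok → licit
[ge] — σ1 onset /g/, coda /∅/ ok → licit
[drzi.ttu] — violates constraint (a): syllable 1 onset /drz/ has 3 consonants (> 2) → illicit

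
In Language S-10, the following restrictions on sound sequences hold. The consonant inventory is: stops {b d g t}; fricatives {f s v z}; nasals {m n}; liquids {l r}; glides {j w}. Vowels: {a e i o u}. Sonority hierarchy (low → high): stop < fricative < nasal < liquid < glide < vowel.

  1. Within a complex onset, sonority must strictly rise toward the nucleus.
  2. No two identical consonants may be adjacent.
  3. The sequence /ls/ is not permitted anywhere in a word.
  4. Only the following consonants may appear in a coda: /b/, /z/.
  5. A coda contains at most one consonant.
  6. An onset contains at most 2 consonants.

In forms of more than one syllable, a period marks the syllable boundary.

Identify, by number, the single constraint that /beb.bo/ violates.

/beb.bo/: adjacent identical consonants /bb/.
This is a violation of constraint 2: "No two identical consonants may be adjacent."
The remaining constraints (1, 3, 4, 5, 6) are satisfied.

2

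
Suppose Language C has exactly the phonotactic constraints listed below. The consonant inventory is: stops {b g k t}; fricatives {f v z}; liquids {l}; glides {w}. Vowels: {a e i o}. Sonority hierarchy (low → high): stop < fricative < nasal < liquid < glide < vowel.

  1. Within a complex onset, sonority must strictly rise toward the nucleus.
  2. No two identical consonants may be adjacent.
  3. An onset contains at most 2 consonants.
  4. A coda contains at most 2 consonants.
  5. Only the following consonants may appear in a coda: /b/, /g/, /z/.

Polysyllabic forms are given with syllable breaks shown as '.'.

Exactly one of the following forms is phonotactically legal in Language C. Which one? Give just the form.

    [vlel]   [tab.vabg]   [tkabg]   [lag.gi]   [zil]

[vlel] — violates constraint 5: syllable 1 coda contains /l/, which is not a licensed coda consonant → phonotactically illegal
[tab.vabg] — σ1 onset /t/, coda /b/ ok; σ2 onset /v/, coda /bg/ (2C) ok → phonotactically legal
[tkabg] — violates constraint 1: syllable 1 onset /tk/: /t/ (stop, 1) → /k/ (stop, 1) does not rise → phonotactically illegal
[lag.gi] — violates constraint 2: adjacent identical consonants /gg/ → phonotactically illegal
[zil] — violates constraint 5: syllable 1 coda contains /l/, which is not a licensed coda consonant → phonotactically illegal

[tab.vabg]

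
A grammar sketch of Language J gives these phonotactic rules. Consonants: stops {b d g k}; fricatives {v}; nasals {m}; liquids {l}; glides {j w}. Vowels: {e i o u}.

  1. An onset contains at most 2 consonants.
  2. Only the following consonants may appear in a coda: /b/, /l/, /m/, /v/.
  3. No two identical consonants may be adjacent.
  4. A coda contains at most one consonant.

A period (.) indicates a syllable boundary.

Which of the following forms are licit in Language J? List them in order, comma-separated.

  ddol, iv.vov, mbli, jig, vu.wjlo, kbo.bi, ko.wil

ddol — violates constraint 3: adjacent identical consonants /dd/ → illicit
iv.vov — violates constraint 3: adjacent identical consonants /vv/ → illicit
mbli — violates constraint 1: syllable 1 onset /mbl/ has 3 consonants (> 2) → illicit
jig — violates constraint 2: syllable 1 coda contains /g/, which is not a licensed coda consonant → illicit
vu.wjlo — violates constraint 1: syllable 2 onset /wjl/ has 3 consonants (> 2) → illicit
kbo.bi — σ1 onset /kb/ (2C), coda /∅/ ok; σ2 onset /b/, coda /∅/ ok → licit
ko.wil — σ1 onset /k/, coda /∅/ ok; σ2 onset /w/, coda /l/ ok → licit

kbo.bi, ko.wil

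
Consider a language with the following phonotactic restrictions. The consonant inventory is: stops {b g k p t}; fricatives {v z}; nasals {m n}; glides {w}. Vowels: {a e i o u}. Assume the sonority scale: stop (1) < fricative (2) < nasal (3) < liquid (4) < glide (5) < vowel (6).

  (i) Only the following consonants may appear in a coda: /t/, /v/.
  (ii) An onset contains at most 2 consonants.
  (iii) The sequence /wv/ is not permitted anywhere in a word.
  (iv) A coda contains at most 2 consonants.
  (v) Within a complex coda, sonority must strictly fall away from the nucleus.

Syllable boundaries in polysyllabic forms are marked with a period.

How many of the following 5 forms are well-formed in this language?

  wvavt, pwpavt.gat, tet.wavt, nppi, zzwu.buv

1

wvavt — violates constraint (iii): contains banned sequence /wv/ → ill-formed
pwpavt.gat — violates constraint (ii): syllable 1 onset /pwp/ has 3 consonants (> 2) → ill-formed
tet.wavt — σ1 onset /t/, coda /t/ ok; σ2 onset /w/, coda /vt/ (2→1 falls) ok → well-formed
nppi — violates constraint (ii): syllable 1 onset /npp/ has 3 consonants (> 2) → ill-formed
zzwu.buv — violates constraint (ii): syllable 1 onset /zzw/ has 3 consonants (> 2) → ill-formed
Well-formed: tet.wavt → 1.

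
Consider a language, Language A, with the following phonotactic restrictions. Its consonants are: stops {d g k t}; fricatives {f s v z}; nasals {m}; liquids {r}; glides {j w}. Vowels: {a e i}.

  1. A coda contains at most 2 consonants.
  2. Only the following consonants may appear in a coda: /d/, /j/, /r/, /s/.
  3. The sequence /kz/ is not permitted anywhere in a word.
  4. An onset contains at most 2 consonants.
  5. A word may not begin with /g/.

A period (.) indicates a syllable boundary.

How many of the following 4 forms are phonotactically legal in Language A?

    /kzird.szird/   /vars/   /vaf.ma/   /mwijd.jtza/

/kzird.szird/ — violates constraint 3: contains banned sequence /kz/ → phonotactically illegal
/vars/ — σ1 onset /v/, coda /rs/ (2C) ok → phonotactically legal
/vaf.ma/ — violates constraint 2: syllable 1 coda contains /f/, which is not a licensed coda consonant → phonotactically illegal
/mwijd.jtza/ — violates constraint 4: syllable 2 onset /jtz/ has 3 consonants (> 2) → phonotactically illegal
Phonotactically legal: /vars/ → 1.

1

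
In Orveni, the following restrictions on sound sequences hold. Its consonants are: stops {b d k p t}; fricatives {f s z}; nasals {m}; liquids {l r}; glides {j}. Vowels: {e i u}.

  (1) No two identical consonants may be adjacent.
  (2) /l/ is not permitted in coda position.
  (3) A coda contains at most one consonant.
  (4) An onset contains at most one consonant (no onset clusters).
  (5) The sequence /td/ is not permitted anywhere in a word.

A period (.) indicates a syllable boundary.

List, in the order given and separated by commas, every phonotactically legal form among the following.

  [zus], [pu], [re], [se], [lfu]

[zus] — σ1 onset /z/, coda /s/ ok → phonotactically legal
[pu] — σ1 onset /p/, coda /∅/ ok → phonotactically legal
[re] — σ1 onset /r/, coda /∅/ ok → phonotactically legal
[se] — σ1 onset /s/, coda /∅/ ok → phonotactically legal
[lfu] — violates constraint 4: syllable 1 onset /lf/ has 2 consonants (> 1) → phonotactically illegal

[zus], [pu], [re], [se]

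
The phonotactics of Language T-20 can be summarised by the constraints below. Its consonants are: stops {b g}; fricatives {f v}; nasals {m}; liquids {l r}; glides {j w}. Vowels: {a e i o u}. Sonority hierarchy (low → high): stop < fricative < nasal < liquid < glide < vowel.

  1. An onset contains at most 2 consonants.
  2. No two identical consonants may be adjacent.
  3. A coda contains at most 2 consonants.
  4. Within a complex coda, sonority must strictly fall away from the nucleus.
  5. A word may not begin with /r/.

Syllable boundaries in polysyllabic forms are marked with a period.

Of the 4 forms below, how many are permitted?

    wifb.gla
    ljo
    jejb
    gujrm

3

wifb.gla — σ1 onset /w/, coda /fb/ (2→1 falls) ok; σ2 onset /gl/ (2C), coda /∅/ ok → permitted
ljo — σ1 onset /lj/ (2C), coda /∅/ ok → permitted
jejb — σ1 onset /j/, coda /jb/ (5→1 falls) ok → permitted
gujrm — violates constraint 3: syllable 1 coda /jrm/ has 3 consonants (> 2) → not permitted
Permitted: wifb.gla, ljo, jejb → 3.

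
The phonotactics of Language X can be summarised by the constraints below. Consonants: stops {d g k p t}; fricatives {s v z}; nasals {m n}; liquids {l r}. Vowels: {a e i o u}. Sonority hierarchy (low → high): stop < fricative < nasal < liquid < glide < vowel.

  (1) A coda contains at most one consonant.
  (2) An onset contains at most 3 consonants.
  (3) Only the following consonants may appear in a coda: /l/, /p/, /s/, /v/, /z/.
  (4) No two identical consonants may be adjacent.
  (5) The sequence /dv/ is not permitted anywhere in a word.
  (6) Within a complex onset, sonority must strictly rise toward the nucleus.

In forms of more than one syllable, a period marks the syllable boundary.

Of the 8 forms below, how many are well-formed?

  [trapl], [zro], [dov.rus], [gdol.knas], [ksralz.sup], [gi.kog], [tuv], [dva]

3

[trapl] — violates constraint 1: syllable 1 coda /pl/ has 2 consonants (> 1) → ill-formed
[zro] — σ1 onset /zr/ (2→4 rises), coda /∅/ ok → well-formed
[dov.rus] — σ1 onset /d/, coda /v/ ok; σ2 onset /r/, coda /s/ ok → well-formed
[gdol.knas] — violates constraint 6: syllable 1 onset /gd/: /g/ (stop, 1) → /d/ (stop, 1) does not rise → ill-formed
[ksralz.sup] — violates constraint 1: syllable 1 coda /lz/ has 2 consonants (> 1) → ill-formed
[gi.kog] — violates constraint 3: syllable 2 coda contains /g/, which is not a licensed coda consonant → ill-formed
[tuv] — σ1 onset /t/, coda /v/ ok → well-formed
[dva] — violates constraint 5: contains banned sequence /dv/ → ill-formed
Well-formed: [zro], [dov.rus], [tuv] → 3.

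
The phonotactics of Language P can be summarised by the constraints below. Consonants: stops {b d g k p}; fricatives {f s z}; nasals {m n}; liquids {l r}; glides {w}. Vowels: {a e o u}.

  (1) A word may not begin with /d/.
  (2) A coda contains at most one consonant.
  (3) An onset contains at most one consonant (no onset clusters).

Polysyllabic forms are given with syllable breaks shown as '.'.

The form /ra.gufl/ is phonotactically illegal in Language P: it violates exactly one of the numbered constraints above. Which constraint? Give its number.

/ra.gufl/: syllable 2 coda /fl/ has 2 consonants (> 1).
This is a violation of constraint 2: "A coda contains at most one consonant."
The remaining constraints (1, 3) are satisfied.

2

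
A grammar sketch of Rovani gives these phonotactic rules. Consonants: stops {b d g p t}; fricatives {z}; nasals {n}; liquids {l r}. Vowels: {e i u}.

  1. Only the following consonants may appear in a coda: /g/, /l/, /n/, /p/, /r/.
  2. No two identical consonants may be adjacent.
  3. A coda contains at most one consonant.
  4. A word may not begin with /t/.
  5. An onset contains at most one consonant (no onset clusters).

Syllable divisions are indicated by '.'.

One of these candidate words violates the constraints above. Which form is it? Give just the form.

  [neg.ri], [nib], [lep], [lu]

[neg.ri] — σ1 onset /n/, coda /g/ ok; σ2 onset /r/, coda /∅/ ok → well-formed
[nib] — violates constraint 1: syllable 1 coda contains /b/, which is not a licensed coda consonant → ill-formed
[lep] — σ1 onset /l/, coda /p/ ok → well-formed
[lu] — σ1 onset /l/, coda /∅/ ok → well-formed

[nib]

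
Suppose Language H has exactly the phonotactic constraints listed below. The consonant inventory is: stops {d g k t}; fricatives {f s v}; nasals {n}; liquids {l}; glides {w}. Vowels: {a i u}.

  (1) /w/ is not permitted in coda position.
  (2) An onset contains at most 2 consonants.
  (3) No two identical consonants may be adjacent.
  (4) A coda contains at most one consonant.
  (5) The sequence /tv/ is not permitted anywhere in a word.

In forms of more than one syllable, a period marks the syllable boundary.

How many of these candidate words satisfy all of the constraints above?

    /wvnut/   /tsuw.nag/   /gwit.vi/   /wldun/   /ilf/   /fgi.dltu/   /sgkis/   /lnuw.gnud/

/wvnut/ — violates constraint 2: syllable 1 onset /wvn/ has 3 consonants (> 2) → phonotactically illegal
/tsuw.nag/ — violates constraint 1: syllable 1 coda contains /w/ → phonotactically illegal
/gwit.vi/ — violates constraint 5: contains banned sequence /tv/ → phonotactically illegal
/wldun/ — violates constraint 2: syllable 1 onset /wld/ has 3 consonants (> 2) → phonotactically illegal
/ilf/ — violates constraint 4: syllable 1 coda /lf/ has 2 consonants (> 1) → phonotactically illegal
/fgi.dltu/ — violates constraint 2: syllable 2 onset /dlt/ has 3 consonants (> 2) → phonotactically illegal
/sgkis/ — violates constraint 2: syllable 1 onset /sgk/ has 3 consonants (> 2) → phonotactically illegal
/lnuw.gnud/ — violates constraint 1: syllable 1 coda contains /w/ → phonotactically illegal
No form is phonotactically legal → 0.

0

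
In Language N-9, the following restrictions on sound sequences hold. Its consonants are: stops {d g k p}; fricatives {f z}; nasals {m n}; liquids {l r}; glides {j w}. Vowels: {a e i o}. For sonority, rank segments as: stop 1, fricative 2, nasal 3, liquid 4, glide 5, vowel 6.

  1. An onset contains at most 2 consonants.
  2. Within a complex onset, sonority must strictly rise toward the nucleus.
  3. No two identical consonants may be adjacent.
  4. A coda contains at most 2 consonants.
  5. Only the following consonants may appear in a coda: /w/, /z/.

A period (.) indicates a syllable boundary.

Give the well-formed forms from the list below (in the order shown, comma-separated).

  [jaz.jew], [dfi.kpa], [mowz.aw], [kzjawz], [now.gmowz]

[jaz.jew] — σ1 onset /j/, coda /z/ ok; σ2 onset /j/, coda /w/ ok → well-formed
[dfi.kpa] — violates constraint 2: syllable 2 onset /kp/: /k/ (stop, 1) → /p/ (stop, 1) does not rise → ill-formed
[mowz.aw] — σ1 onset /m/, coda /wz/ (2C) ok; σ2 onset /∅/, coda /w/ ok → well-formed
[kzjawz] — violates constraint 1: syllable 1 onset /kzj/ has 3 consonants (> 2) → ill-formed
[now.gmowz] — σ1 onset /n/, coda /w/ ok; σ2 onset /gm/ (1→3 rises), coda /wz/ (2C) ok → well-formed

[jaz.jew], [mowz.aw], [now.gmowz]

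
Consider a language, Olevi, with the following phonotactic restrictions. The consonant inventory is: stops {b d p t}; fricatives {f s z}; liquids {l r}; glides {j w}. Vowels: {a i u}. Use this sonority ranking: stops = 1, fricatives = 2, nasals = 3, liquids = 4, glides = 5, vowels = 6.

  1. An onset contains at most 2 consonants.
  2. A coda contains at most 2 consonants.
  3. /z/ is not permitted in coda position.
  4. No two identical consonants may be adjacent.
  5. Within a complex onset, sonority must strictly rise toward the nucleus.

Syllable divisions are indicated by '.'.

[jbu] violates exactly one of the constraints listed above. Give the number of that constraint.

5

[jbu]: syllable 1 onset /jb/: /j/ (glide, 5) → /b/ (stop, 1) does not rise.
This is a violation of constraint 5: "Within a complex onset, sonority must strictly rise toward the nucleus."
The remaining constraints (1, 2, 3, 4) are satisfied.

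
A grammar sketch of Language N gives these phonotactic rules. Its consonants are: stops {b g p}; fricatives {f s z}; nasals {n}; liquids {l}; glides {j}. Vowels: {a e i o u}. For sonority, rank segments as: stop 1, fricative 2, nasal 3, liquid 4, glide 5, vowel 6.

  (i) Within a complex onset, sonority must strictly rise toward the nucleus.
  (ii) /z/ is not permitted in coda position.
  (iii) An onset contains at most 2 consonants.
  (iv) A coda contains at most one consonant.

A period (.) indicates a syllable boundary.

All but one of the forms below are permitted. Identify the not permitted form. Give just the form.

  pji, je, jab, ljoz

ljoz

pji — σ1 onset /pj/ (1→5 rises), coda /∅/ ok → permitted
je — σ1 onset /j/, coda /∅/ ok → permitted
jab — σ1 onset /j/, coda /b/ ok → permitted
ljoz — violates constraint (ii): syllable 1 coda contains /z/ → not permitted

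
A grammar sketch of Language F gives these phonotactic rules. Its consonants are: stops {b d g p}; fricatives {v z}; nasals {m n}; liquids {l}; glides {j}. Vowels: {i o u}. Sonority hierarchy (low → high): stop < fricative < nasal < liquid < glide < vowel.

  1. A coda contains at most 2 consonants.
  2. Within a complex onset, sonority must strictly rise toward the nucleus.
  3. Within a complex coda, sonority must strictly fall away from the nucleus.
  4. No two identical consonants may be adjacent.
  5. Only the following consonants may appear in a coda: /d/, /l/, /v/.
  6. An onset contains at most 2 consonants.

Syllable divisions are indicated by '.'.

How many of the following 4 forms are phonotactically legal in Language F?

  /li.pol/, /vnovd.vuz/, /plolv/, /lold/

3

/li.pol/ — σ1 onset /l/, coda /∅/ ok; σ2 onset /p/, coda /l/ ok → phonotactically legal
/vnovd.vuz/ — violates constraint 5: syllable 2 coda contains /z/, which is not a licensed coda consonant → phonotactically illegal
/plolv/ — σ1 onset /pl/ (1→4 rises), coda /lv/ (4→2 falls) ok → phonotactically legal
/lold/ — σ1 onset /l/, coda /ld/ (4→1 falls) ok → phonotactically legal
Phonotactically legal: /li.pol/, /plolv/, /lold/ → 3.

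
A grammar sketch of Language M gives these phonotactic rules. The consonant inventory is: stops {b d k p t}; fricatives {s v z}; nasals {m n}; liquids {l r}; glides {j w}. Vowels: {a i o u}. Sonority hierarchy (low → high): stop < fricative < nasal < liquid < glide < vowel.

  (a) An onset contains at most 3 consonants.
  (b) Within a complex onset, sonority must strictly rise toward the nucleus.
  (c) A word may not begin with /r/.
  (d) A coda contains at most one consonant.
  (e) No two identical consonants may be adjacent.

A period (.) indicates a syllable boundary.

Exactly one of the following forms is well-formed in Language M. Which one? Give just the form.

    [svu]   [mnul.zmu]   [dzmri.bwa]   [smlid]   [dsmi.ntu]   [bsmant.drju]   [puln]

[smlid]

[svu] — violates constraint (b): syllable 1 onset /sv/: /s/ (fricative, 2) → /v/ (fricative, 2) does not rise → ill-formed
[mnul.zmu] — violates constraint (b): syllable 1 onset /mn/: /m/ (nasal, 3) → /n/ (nasal, 3) does not rise → ill-formed
[dzmri.bwa] — violates constraint (a): syllable 1 onset /dzmr/ has 4 consonants (> 3) → ill-formed
[smlid] — σ1 onset /sml/ (2→3→4 rises), coda /d/ ok → well-formed
[dsmi.ntu] — violates constraint (b): syllable 2 onset /nt/: /n/ (nasal, 3) → /t/ (stop, 1) does not rise → ill-formed
[bsmant.drju] — violates constraint (d): syllable 1 coda /nt/ has 2 consonants (> 1) → ill-formed
[puln] — violates constraint (d): syllable 1 coda /ln/ has 2 consonants (> 1) → ill-formed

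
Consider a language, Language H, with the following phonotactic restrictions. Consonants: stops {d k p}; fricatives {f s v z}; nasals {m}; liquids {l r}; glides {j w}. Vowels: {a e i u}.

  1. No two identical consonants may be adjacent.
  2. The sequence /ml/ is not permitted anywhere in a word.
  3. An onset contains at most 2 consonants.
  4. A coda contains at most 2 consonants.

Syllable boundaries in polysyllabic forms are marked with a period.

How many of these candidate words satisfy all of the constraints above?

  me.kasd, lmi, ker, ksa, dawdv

4

me.kasd — σ1 onset /m/, coda /∅/ ok; σ2 onset /k/, coda /sd/ (2C) ok → permitted
lmi — σ1 onset /lm/ (2C), coda /∅/ ok → permitted
ker — σ1 onset /k/, coda /r/ ok → permitted
ksa — σ1 onset /ks/ (2C), coda /∅/ ok → permitted
dawdv — violates constraint 4: syllable 1 coda /wdv/ has 3 consonants (> 2) → not permitted
Permitted: me.kasd, lmi, ker, ksa → 4.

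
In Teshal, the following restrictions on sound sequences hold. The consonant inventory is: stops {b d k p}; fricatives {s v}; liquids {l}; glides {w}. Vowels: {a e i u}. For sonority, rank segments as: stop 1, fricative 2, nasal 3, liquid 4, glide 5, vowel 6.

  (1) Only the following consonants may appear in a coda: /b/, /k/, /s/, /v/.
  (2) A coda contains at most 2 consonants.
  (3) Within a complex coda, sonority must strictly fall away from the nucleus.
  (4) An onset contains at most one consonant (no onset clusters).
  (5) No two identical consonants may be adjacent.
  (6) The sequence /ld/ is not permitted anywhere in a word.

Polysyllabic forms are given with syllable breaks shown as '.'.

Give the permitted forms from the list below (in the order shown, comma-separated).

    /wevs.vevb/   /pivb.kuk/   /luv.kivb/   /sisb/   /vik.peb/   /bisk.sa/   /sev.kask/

/wevs.vevb/ — violates constraint 3: syllable 1 coda /vs/: /v/ (fricative, 2) → /s/ (fricative, 2) does not fall → not permitted
/pivb.kuk/ — σ1 onset /p/, coda /vb/ (2→1 falls) ok; σ2 onset /k/, coda /k/ ok → permitted
/luv.kivb/ — σ1 onset /l/, coda /v/ ok; σ2 onset /k/, coda /vb/ (2→1 falls) ok → permitted
/sisb/ — σ1 onset /s/, coda /sb/ (2→1 falls) ok → permitted
/vik.peb/ — σ1 onset /v/, coda /k/ ok; σ2 onset /p/, coda /b/ ok → permitted
/bisk.sa/ — σ1 onset /b/, coda /sk/ (2→1 falls) ok; σ2 onset /s/, coda /∅/ ok → permitted
/sev.kask/ — σ1 onset /s/, coda /v/ ok; σ2 onset /k/, coda /sk/ (2→1 falls) ok → permitted

/pivb.kuk/, /luv.kivb/, /sisb/, /vik.peb/, /bisk.sa/, /sev.kask/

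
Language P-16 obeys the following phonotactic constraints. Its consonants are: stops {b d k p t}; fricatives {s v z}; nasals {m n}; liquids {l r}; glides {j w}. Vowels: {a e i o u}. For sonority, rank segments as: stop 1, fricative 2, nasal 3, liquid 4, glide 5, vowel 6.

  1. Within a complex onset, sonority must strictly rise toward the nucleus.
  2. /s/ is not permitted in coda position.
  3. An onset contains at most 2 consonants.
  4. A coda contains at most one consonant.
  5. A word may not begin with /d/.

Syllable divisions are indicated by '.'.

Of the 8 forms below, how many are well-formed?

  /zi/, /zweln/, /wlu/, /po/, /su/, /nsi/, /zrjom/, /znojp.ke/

3

/zi/ — σ1 onset /z/, coda /∅/ ok → well-formed
/zweln/ — violates constraint 4: syllable 1 coda /ln/ has 2 consonants (> 1) → ill-formed
/wlu/ — violates constraint 1: syllable 1 onset /wl/: /w/ (glide, 5) → /l/ (liquid, 4) does not rise → ill-formed
/po/ — σ1 onset /p/, coda /∅/ ok → well-formed
/su/ — σ1 onset /s/, coda /∅/ ok → well-formed
/nsi/ — violates constraint 1: syllable 1 onset /ns/: /n/ (nasal, 3) → /s/ (fricative, 2) does not rise → ill-formed
/zrjom/ — violates constraint 3: syllable 1 onset /zrj/ has 3 consonants (> 2) → ill-formed
/znojp.ke/ — violates constraint 4: syllable 1 coda /jp/ has 2 consonants (> 1) → ill-formed
Well-formed: /zi/, /po/, /su/ → 3.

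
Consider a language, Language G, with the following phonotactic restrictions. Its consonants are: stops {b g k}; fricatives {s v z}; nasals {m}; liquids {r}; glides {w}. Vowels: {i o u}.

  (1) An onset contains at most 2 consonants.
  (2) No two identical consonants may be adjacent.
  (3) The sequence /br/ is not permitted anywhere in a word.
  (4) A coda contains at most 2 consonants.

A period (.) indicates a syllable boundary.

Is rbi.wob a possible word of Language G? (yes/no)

rbi.wob — σ1 onset /rb/ (2C), coda /∅/ ok; σ2 onset /w/, coda /b/ ok → phonotactically legal

yes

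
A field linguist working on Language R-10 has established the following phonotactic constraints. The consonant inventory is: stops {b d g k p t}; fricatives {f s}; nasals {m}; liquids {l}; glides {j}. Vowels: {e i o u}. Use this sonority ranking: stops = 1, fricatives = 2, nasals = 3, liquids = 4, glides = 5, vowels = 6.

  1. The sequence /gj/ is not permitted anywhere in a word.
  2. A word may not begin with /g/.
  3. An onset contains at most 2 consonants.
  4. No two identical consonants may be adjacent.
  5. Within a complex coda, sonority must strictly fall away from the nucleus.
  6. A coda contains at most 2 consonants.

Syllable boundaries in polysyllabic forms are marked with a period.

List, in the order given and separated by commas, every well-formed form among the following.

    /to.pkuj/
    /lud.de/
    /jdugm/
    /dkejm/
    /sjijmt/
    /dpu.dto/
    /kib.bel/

/to.pkuj/, /dkejm/, /dpu.dto/

/to.pkuj/ — σ1 onset /t/, coda /∅/ ok; σ2 onset /pk/ (2C), coda /j/ ok → well-formed
/lud.de/ — violates constraint 4: adjacent identical consonants /dd/ → ill-formed
/jdugm/ — violates constraint 5: syllable 1 coda /gm/: /g/ (stop, 1) → /m/ (nasal, 3) does not fall → ill-formed
/dkejm/ — σ1 onset /dk/ (2C), coda /jm/ (5→3 falls) ok → well-formed
/sjijmt/ — violates constraint 6: syllable 1 coda /jmt/ has 3 consonants (> 2) → ill-formed
/dpu.dto/ — σ1 onset /dp/ (2C), coda /∅/ ok; σ2 onset /dt/ (2C), coda /∅/ ok → well-formed
/kib.bel/ — violates constraint 4: adjacent identical consonants /bb/ → ill-formed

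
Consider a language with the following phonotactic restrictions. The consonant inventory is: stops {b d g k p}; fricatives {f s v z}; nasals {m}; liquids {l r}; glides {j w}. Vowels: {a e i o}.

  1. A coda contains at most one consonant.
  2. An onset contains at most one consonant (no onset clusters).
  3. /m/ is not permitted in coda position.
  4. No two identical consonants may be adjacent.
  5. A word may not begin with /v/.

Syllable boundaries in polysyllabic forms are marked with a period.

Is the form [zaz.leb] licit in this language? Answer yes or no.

yes

[zaz.leb] — σ1 onset /z/, coda /z/ ok; σ2 onset /l/, coda /b/ ok → licit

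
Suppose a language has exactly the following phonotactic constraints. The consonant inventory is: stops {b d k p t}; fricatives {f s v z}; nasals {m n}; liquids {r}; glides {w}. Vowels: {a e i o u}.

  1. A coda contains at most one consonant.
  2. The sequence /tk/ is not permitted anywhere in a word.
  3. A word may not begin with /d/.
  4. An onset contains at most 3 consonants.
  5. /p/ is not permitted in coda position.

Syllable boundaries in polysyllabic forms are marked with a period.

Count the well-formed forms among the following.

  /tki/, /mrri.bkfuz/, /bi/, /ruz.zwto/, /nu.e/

/tki/ — violates constraint 2: contains banned sequence /tk/ → ill-formed
/mrri.bkfuz/ — σ1 onset /mrr/ (3C), coda /∅/ ok; σ2 onset /bkf/ (3C), coda /z/ ok → well-formed
/bi/ — σ1 onset /b/, coda /∅/ ok → well-formed
/ruz.zwto/ — σ1 onset /r/, coda /z/ ok; σ2 onset /zwt/ (3C), coda /∅/ ok → well-formed
/nu.e/ — σ1 onset /n/, coda /∅/ ok; σ2 onset /∅/, coda /∅/ ok → well-formed
Well-formed: /mrri.bkfuz/, /bi/, /ruz.zwto/, /nu.e/ → 4.

4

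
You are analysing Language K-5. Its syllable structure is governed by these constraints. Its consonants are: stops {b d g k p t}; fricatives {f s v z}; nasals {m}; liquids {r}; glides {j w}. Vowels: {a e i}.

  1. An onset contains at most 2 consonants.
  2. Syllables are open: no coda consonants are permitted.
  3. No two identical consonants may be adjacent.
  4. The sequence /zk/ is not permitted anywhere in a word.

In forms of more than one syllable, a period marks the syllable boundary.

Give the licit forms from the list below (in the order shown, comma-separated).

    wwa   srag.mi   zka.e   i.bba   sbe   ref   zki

sbe

wwa — violates constraint 3: adjacent identical consonants /ww/ → illicit
srag.mi — violates constraint 2: syllable 1 coda /g/ has 1 consonant (> 0) → illicit
zka.e — violates constraint 4: contains banned sequence /zk/ → illicit
i.bba — violates constraint 3: adjacent identical consonants /bb/ → illicit
sbe — σ1 onset /sb/ (2C), coda /∅/ ok → licit
ref — violates constraint 2: syllable 1 coda /f/ has 1 consonant (> 0) → illicit
zki — violates constraint 4: contains banned sequence /zk/ → illicit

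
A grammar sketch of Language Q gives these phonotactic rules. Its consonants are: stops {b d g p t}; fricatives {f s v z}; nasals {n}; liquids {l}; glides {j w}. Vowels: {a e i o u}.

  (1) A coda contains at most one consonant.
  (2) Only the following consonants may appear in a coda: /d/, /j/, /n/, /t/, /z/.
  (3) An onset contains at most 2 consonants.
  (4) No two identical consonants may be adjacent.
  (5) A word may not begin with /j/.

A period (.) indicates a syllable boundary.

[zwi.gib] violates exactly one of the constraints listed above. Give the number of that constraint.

[zwi.gib]: syllable 2 coda contains /b/, which is not a licensed coda consonant.
This is a violation of constraint 2: "Only the following consonants may appear in a coda: /d/, /j/, /n/, /t/, /z/."
The remaining constraints (1, 3, 4, 5) are satisfied.

2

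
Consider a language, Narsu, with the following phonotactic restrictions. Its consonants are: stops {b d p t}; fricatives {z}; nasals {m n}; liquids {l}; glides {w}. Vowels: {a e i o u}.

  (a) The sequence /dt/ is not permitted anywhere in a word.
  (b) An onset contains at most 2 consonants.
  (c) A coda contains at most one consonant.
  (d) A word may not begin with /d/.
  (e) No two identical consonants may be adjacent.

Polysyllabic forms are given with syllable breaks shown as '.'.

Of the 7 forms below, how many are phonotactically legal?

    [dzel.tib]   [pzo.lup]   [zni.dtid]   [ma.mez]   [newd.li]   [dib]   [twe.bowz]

2

[dzel.tib] — violates constraint (d): word begins with /d/ → phonotactically illegal
[pzo.lup] — σ1 onset /pz/ (2C), coda /∅/ ok; σ2 onset /l/, coda /p/ ok → phonotactically legal
[zni.dtid] — violates constraint (a): contains banned sequence /dt/ → phonotactically illegal
[ma.mez] — σ1 onset /m/, coda /∅/ ok; σ2 onset /m/, coda /z/ ok → phonotactically legal
[newd.li] — violates constraint (c): syllable 1 coda /wd/ has 2 consonants (> 1) → phonotactically illegal
[dib] — violates constraint (d): word begins with /d/ → phonotactically illegal
[twe.bowz] — violates constraint (c): syllable 2 coda /wz/ has 2 consonants (> 1) → phonotactically illegal
Phonotactically legal: [pzo.lup], [ma.mez] → 2.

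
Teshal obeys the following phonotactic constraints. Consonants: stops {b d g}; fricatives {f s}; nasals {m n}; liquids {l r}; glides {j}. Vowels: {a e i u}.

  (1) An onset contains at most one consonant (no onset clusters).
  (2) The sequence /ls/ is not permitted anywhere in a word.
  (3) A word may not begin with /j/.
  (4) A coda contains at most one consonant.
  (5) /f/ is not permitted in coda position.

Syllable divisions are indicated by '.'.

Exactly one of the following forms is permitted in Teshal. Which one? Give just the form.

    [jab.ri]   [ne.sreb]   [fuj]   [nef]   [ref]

[fuj]

[jab.ri] — violates constraint 3: word begins with /j/ → not permitted
[ne.sreb] — violates constraint 1: syllable 2 onset /sr/ has 2 consonants (> 1) → not permitted
[fuj] — σ1 onset /f/, coda /j/ ok → permitted
[nef] — violates constraint 5: syllable 1 coda contains /f/ → not permitted
[ref] — violates constraint 5: syllable 1 coda contains /f/ → not permitted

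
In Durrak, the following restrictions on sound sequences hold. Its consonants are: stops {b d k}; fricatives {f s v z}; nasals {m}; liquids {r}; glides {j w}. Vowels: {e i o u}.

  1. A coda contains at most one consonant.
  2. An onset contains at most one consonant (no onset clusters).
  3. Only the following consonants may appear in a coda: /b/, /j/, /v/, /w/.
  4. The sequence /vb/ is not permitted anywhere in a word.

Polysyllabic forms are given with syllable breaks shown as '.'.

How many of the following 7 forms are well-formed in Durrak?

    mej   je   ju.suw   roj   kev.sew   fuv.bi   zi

6

mej — σ1 onset /m/, coda /j/ ok → well-formed
je — σ1 onset /j/, coda /∅/ ok → well-formed
ju.suw — σ1 onset /j/, coda /∅/ ok; σ2 onset /s/, coda /w/ ok → well-formed
roj — σ1 onset /r/, coda /j/ ok → well-formed
kev.sew — σ1 onset /k/, coda /v/ ok; σ2 onset /s/, coda /w/ ok → well-formed
fuv.bi — violates constraint 4: contains banned sequence /vb/ → ill-formed
zi — σ1 onset /z/, coda /∅/ ok → well-formed
Well-formed: mej, je, ju.suw, roj, kev.sew, zi → 6.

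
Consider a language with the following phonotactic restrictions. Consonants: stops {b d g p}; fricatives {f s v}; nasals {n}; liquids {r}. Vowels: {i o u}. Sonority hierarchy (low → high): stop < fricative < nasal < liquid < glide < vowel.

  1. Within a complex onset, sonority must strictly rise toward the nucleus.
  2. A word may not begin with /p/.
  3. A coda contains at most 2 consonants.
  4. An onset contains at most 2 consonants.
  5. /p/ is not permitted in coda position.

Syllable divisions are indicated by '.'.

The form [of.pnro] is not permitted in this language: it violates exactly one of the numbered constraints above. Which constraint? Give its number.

[of.pnro]: syllable 2 onset /pnr/ has 3 consonants (> 2).
This is a violation of constraint 4: "An onset contains at most 2 consonants."
The remaining constraints (1, 2, 3, 5) are satisfied.

4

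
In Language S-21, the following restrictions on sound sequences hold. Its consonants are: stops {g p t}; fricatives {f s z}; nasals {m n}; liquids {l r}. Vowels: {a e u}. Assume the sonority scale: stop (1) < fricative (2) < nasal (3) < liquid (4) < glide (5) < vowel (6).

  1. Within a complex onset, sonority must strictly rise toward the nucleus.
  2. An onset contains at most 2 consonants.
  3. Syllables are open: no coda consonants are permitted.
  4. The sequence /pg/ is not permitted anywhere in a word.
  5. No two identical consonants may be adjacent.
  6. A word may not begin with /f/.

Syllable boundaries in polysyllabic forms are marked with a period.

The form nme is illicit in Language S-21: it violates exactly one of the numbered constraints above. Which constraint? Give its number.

1

nme: syllable 1 onset /nm/: /n/ (nasal, 3) → /m/ (nasal, 3) does not rise.
This is a violation of constraint 1: "Within a complex onset, sonority must strictly rise toward the nucleus."
The remaining constraints (2, 3, 4, 5, 6) are satisfied.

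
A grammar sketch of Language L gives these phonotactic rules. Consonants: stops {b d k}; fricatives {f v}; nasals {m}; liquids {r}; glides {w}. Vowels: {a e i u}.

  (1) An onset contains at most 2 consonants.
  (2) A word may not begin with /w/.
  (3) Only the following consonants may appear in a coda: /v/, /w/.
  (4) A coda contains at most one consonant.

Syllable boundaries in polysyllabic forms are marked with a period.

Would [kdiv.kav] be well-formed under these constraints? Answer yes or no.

[kdiv.kav] — σ1 onset /kd/ (2C), coda /v/ ok; σ2 onset /k/, coda /v/ ok → well-formed

yes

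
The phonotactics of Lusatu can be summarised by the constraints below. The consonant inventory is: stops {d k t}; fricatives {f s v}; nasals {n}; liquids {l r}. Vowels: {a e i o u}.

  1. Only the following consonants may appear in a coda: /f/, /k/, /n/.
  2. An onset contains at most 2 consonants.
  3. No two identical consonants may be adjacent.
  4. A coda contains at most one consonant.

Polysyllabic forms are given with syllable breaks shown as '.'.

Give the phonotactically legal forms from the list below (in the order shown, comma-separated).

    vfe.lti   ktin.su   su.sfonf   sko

vfe.lti, ktin.su, sko

vfe.lti — σ1 onset /vf/ (2C), coda /∅/ ok; σ2 onset /lt/ (2C), coda /∅/ ok → phonotactically legal
ktin.su — σ1 onset /kt/ (2C), coda /n/ ok; σ2 onset /s/, coda /∅/ ok → phonotactically legal
su.sfonf — violates constraint 4: syllable 2 coda /nf/ has 2 consonants (> 1) → phonotactically illegal
sko — σ1 onset /sk/ (2C), coda /∅/ ok → phonotactically legal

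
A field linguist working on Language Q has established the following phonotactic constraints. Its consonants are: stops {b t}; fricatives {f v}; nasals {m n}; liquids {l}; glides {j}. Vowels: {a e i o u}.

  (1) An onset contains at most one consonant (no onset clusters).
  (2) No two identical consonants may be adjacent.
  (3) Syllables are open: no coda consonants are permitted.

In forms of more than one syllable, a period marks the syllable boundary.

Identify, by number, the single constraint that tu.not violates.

3

tu.not: syllable 2 coda /t/ has 1 consonant (> 0).
This is a violation of constraint 3: "Syllables are open: no coda consonants are permitted."
The remaining constraints (1, 2) are satisfied.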